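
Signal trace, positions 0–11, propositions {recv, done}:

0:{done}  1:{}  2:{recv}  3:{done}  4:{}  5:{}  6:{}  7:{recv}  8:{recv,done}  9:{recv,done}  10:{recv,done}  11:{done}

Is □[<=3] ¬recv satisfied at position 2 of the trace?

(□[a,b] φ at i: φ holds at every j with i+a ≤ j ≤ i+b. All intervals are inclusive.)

Does not hold

Check ¬recv at every j in [2,5]:
  j=2: false
  j=3: true
  j=4: true
  j=5: true
Fails at j=2 → formula fails.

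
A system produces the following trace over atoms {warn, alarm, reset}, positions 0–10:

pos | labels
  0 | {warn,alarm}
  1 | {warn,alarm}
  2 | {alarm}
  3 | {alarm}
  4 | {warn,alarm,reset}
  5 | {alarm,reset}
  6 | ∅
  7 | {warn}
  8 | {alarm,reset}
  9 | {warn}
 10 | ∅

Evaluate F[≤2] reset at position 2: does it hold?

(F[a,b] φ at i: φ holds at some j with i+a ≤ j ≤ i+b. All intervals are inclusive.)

Check reset at each j in [2,4]:
  j=2: false
  j=3: false
  j=4: true
Found at j=4 → formula holds.

Yes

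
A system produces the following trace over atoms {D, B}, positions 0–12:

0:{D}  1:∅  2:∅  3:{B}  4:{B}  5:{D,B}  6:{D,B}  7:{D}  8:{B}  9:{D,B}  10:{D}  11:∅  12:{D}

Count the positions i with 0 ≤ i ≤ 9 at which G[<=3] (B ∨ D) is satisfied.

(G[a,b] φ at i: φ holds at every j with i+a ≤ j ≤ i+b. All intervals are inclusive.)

5

Evaluate at each i in [0,9]:
  i=0: ✗ (fails at j=1)
  i=1: ✗ (fails at j=1)
  i=2: ✗ (fails at j=2)
  i=3: ✓ (all of [3,6])
  i=4: ✓ (all of [4,7])
  i=5: ✓ (all of [5,8])
  i=6: ✓ (all of [6,9])
  i=7: ✓ (all of [7,10])
  i=8: ✗ (fails at j=11)
  i=9: ✗ (fails at j=11)
Positions where it holds: {3, 4, 5, 6, 7} → 5.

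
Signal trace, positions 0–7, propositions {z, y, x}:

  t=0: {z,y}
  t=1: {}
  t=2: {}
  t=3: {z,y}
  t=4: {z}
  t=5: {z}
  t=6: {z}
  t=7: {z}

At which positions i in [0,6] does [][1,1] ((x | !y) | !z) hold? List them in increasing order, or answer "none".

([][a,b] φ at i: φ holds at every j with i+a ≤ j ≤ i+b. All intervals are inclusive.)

0, 1, 3, 4, 5, 6

Evaluate at each i in [0,6]:
  i=0: ✓ (all of [1,1])
  i=1: ✓ (all of [2,2])
  i=2: ✗ (fails at j=3)
  i=3: ✓ (all of [4,4])
  i=4: ✓ (all of [5,5])
  i=5: ✓ (all of [6,6])
  i=6: ✓ (all of [7,7])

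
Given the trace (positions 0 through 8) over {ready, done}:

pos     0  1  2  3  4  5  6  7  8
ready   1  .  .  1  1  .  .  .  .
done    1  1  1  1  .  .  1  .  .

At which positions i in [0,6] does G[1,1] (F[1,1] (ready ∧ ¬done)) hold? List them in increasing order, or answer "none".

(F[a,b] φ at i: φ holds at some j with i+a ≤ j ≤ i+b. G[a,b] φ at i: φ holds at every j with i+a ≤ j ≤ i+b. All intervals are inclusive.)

2

Evaluate at each i in [0,6]:
  i=0: ✗ (fails at j=1)
  i=1: ✗ (fails at j=2)
  i=2: ✓ (all of [3,3])
  i=3: ✗ (fails at j=4)
  i=4: ✗ (fails at j=5)
  i=5: ✗ (fails at j=6)
  i=6: ✗ (fails at j=7)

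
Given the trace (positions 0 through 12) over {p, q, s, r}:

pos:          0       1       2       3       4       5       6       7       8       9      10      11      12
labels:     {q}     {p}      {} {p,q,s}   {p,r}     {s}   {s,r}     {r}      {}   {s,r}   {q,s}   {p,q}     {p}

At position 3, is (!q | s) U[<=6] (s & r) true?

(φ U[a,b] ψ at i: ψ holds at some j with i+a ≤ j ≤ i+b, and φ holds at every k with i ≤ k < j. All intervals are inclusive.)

Need some j in [3,9] with (s & r), and (!q | s) at every k in [3,j-1].
  j=3: (s & r) false.
  j=4: (s & r) false.
  j=5: (s & r) false.
  j=6: (s & r) holds; (!q | s) holds at every k in [3,5] → satisfied.

Yes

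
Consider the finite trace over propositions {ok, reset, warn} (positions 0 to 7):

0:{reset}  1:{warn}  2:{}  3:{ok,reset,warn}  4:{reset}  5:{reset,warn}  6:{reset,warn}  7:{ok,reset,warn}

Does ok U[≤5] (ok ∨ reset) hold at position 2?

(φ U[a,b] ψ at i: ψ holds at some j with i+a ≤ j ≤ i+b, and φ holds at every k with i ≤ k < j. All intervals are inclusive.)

Does not hold

Need some j in [2,7] with (ok ∨ reset), and ok at every k in [2,j-1].
  j=2: (ok ∨ reset) false.
  j=3: (ok ∨ reset) holds, but ok fails at k=2 → not this j.
  j=4: (ok ∨ reset) holds, but ok fails at k=2 → not this j.
  j=5: (ok ∨ reset) holds, but ok fails at k=2 → not this j.
  j=6: (ok ∨ reset) holds, but ok fails at k=2 → not this j.
  j=7: (ok ∨ reset) holds, but ok fails at k=2 → not this j.
No j in the window works → until fails.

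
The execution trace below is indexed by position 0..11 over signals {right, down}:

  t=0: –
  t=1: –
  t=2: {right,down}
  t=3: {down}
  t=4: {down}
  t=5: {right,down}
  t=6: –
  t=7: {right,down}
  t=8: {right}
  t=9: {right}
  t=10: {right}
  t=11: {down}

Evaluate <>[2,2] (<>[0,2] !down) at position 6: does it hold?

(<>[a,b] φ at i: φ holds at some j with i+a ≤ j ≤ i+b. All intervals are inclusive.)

Yes

Check <>[0,2] !down at each j in [8,8]:
  j=8: holds (witness at 8)
Found at j=8 → formula holds.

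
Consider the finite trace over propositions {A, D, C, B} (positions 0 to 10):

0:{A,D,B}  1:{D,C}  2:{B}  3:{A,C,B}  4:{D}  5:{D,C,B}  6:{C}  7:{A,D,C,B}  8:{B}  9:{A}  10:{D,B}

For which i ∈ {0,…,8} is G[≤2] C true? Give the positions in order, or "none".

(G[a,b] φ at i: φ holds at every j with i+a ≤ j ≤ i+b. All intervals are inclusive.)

5

Evaluate at each i in [0,8]:
  i=0: ✗ (fails at j=0)
  i=1: ✗ (fails at j=2)
  i=2: ✗ (fails at j=2)
  i=3: ✗ (fails at j=4)
  i=4: ✗ (fails at j=4)
  i=5: ✓ (all of [5,7])
  i=6: ✗ (fails at j=8)
  i=7: ✗ (fails at j=8)
  i=8: ✗ (fails at j=8)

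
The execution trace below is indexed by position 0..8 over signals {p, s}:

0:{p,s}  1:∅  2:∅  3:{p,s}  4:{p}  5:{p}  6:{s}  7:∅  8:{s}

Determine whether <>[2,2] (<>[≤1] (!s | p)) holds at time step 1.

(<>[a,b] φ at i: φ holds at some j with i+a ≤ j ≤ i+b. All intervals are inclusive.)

Yes

Check <>[≤1] (!s | p) at each j in [3,3]:
  j=3: holds (witness at 3)
Found at j=3 → formula holds.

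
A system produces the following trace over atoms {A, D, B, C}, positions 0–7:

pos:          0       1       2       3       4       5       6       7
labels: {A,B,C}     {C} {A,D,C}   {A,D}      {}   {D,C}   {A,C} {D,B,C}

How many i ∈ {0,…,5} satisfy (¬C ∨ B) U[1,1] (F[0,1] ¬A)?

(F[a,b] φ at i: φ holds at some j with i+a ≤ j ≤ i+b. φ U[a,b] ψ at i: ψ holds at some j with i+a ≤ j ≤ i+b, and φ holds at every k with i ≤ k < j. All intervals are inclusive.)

3

Evaluate at each i in [0,5]:
  i=0: ✓ (rhs at j=1; lhs holds on [0,0])
  i=1: ✗ (no rhs in [2,2])
  i=2: ✗ (lhs fails at k=2 before rhs at j=3)
  i=3: ✓ (rhs at j=4; lhs holds on [3,3])
  i=4: ✓ (rhs at j=5; lhs holds on [4,4])
  i=5: ✗ (lhs fails at k=5 before rhs at j=6)
Positions where it holds: {0, 3, 4} → 3.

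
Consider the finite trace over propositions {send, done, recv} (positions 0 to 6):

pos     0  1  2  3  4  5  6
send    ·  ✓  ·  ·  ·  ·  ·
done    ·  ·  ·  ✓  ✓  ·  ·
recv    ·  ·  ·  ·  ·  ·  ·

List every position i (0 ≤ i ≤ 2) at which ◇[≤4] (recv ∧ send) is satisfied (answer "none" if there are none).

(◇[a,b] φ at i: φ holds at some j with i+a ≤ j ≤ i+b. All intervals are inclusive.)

none

Evaluate at each i in [0,2]:
  i=0: ✗ (none in [0,4])
  i=1: ✗ (none in [1,5])
  i=2: ✗ (none in [2,6])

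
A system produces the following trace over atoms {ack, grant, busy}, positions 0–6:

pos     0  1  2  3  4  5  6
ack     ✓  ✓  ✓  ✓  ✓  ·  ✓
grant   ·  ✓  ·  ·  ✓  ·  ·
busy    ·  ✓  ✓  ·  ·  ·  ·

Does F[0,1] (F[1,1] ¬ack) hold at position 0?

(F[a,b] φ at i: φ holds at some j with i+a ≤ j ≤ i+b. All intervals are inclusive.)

No

Check F[1,1] ¬ack at each j in [0,1]:
  j=0: fails (none in [1,1])
  j=1: fails (none in [2,2])
No position in the window satisfies it → formula fails.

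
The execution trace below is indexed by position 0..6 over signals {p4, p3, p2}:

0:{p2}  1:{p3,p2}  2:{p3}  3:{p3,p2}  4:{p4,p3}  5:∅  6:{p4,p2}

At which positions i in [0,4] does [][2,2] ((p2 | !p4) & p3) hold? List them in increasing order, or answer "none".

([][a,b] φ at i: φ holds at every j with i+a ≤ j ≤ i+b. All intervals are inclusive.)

0, 1

Evaluate at each i in [0,4]:
  i=0: ✓ (all of [2,2])
  i=1: ✓ (all of [3,3])
  i=2: ✗ (fails at j=4)
  i=3: ✗ (fails at j=5)
  i=4: ✗ (fails at j=6)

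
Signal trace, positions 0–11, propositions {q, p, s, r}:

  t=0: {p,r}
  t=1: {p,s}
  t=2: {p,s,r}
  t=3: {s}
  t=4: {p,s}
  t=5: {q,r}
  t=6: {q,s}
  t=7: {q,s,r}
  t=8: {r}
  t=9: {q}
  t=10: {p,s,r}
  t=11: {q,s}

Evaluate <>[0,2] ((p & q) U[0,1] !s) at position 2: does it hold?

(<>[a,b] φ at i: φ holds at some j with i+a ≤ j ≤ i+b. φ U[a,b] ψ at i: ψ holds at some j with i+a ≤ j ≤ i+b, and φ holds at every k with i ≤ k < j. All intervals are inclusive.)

False

Check ((p & q) U[0,1] !s) at each j in [2,4]:
  j=2: fails
  j=3: fails
  j=4: fails
No position in the window satisfies it → formula fails.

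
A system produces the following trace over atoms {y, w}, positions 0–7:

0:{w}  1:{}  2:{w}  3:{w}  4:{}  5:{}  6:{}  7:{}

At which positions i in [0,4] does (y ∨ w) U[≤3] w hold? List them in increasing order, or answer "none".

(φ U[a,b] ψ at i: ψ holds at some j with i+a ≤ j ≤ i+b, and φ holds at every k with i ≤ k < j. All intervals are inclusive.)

Evaluate at each i in [0,4]:
  i=0: ✓ (rhs at j=0)
  i=1: ✗ (lhs fails at k=1 before rhs at j=2)
  i=2: ✓ (rhs at j=2)
  i=3: ✓ (rhs at j=3)
  i=4: ✗ (no rhs in [4,7])

0, 2, 3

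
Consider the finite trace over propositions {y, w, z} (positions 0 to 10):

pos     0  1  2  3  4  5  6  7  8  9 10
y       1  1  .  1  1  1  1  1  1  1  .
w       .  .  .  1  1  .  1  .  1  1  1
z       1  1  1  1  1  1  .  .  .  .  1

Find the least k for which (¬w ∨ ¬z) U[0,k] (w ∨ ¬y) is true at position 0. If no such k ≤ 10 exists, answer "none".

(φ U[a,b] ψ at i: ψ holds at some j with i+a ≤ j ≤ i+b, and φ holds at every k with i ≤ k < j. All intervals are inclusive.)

2

Need earliest j ≥ 0 with (w ∨ ¬y), and (¬w ∨ ¬z) at every k in [0,j-1].
  j=0: rhs fails.
  j=1: rhs fails.
  j=2: rhs holds; lhs holds on [0,1]. k = 2.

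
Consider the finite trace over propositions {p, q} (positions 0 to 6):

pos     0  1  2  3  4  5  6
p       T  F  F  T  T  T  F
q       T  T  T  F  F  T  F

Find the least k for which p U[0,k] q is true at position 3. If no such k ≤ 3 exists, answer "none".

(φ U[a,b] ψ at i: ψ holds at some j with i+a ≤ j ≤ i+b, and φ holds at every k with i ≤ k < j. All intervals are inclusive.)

Need earliest j ≥ 3 with q, and p at every k in [3,j-1].
  j=3: rhs fails.
  j=4: rhs fails.
  j=5: rhs holds; lhs holds on [3,4]. k = 2.

2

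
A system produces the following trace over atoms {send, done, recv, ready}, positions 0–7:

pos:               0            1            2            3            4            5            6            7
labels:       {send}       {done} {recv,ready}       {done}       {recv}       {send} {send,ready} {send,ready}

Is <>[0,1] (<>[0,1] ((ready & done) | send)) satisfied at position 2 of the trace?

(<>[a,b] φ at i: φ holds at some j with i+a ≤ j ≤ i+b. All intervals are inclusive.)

Check <>[0,1] ((ready & done) | send) at each j in [2,3]:
  j=2: fails (none in [2,3])
  j=3: fails (none in [3,4])
No position in the window satisfies it → formula fails.

Does not hold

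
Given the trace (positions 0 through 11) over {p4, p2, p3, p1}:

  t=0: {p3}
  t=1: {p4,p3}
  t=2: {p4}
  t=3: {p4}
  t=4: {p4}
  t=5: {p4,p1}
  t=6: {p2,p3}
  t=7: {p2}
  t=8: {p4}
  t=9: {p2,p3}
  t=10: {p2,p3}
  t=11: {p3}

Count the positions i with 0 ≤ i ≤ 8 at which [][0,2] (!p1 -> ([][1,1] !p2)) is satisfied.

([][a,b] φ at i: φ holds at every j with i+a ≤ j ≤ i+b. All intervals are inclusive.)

4

Evaluate at each i in [0,8]:
  i=0: ✓ (all of [0,2])
  i=1: ✓ (all of [1,3])
  i=2: ✓ (all of [2,4])
  i=3: ✓ (all of [3,5])
  i=4: ✗ (fails at j=6)
  i=5: ✗ (fails at j=6)
  i=6: ✗ (fails at j=6)
  i=7: ✗ (fails at j=8)
  i=8: ✗ (fails at j=8)
Positions where it holds: {0, 1, 2, 3} → 4.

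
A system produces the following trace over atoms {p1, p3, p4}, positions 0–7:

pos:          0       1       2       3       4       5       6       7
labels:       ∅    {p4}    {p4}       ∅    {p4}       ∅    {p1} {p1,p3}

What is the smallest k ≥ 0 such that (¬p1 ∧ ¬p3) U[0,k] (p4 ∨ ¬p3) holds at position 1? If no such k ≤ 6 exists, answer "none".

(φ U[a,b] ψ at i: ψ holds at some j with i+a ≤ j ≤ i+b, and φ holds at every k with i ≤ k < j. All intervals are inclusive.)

Need earliest j ≥ 1 with (p4 ∨ ¬p3), and (¬p1 ∧ ¬p3) at every k in [1,j-1].
  j=1: rhs holds (empty prefix). k = 0.

0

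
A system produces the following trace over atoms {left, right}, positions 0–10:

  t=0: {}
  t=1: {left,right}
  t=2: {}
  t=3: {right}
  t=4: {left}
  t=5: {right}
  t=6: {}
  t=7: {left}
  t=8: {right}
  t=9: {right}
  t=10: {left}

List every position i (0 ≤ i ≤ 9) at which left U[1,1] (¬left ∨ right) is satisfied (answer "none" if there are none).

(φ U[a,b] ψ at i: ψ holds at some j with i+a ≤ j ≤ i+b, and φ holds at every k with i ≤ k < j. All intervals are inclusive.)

1, 4, 7

Evaluate at each i in [0,9]:
  i=0: ✗ (lhs fails at k=0 before rhs at j=1)
  i=1: ✓ (rhs at j=2; lhs holds on [1,1])
  i=2: ✗ (lhs fails at k=2 before rhs at j=3)
  i=3: ✗ (no rhs in [4,4])
  i=4: ✓ (rhs at j=5; lhs holds on [4,4])
  i=5: ✗ (lhs fails at k=5 before rhs at j=6)
  i=6: ✗ (no rhs in [7,7])
  i=7: ✓ (rhs at j=8; lhs holds on [7,7])
  i=8: ✗ (lhs fails at k=8 before rhs at j=9)
  i=9: ✗ (no rhs in [10,10])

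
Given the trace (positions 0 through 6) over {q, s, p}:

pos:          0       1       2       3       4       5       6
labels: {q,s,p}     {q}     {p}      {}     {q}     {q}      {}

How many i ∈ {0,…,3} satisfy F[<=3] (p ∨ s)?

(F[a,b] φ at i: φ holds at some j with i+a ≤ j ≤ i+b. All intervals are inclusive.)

Evaluate at each i in [0,3]:
  i=0: ✓ (witness j=0)
  i=1: ✓ (witness j=2)
  i=2: ✓ (witness j=2)
  i=3: ✗ (none in [3,6])
Positions where it holds: {0, 1, 2} → 3.

3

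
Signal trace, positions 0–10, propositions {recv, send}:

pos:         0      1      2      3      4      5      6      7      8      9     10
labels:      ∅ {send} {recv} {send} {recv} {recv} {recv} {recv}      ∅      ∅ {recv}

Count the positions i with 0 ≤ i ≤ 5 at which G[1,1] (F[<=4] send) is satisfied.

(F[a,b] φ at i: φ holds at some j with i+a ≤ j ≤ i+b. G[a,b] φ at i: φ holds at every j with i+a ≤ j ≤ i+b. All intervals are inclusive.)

3

Evaluate at each i in [0,5]:
  i=0: ✓ (all of [1,1])
  i=1: ✓ (all of [2,2])
  i=2: ✓ (all of [3,3])
  i=3: ✗ (fails at j=4)
  i=4: ✗ (fails at j=5)
  i=5: ✗ (fails at j=6)
Positions where it holds: {0, 1, 2} → 3.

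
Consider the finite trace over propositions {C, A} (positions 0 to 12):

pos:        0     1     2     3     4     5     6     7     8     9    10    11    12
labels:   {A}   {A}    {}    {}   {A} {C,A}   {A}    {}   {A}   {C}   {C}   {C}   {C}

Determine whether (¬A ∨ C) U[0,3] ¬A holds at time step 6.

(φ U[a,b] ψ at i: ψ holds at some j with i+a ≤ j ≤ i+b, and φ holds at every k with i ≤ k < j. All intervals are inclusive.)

False

Need some j in [6,9] with ¬A, and (¬A ∨ C) at every k in [6,j-1].
  j=6: ¬A false.
  j=7: ¬A holds, but (¬A ∨ C) fails at k=6 → not this j.
  j=8: ¬A false.
  j=9: ¬A holds, but (¬A ∨ C) fails at k=6 → not this j.
No j in the window works → until fails.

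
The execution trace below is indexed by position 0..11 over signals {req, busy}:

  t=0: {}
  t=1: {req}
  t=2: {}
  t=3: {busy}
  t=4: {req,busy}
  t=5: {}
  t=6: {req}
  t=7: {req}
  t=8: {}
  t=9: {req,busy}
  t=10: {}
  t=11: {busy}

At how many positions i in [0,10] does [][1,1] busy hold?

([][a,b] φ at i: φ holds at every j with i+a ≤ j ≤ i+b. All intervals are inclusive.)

4

Evaluate at each i in [0,10]:
  i=0: ✗ (fails at j=1)
  i=1: ✗ (fails at j=2)
  i=2: ✓ (all of [3,3])
  i=3: ✓ (all of [4,4])
  i=4: ✗ (fails at j=5)
  i=5: ✗ (fails at j=6)
  i=6: ✗ (fails at j=7)
  i=7: ✗ (fails at j=8)
  i=8: ✓ (all of [9,9])
  i=9: ✗ (fails at j=10)
  i=10: ✓ (all of [11,11])
Positions where it holds: {2, 3, 8, 10} → 4.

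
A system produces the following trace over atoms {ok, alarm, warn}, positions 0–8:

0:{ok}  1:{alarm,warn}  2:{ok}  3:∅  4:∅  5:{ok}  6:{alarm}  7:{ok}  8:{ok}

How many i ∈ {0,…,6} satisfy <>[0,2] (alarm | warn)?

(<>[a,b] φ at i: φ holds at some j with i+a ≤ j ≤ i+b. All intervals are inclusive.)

5

Evaluate at each i in [0,6]:
  i=0: ✓ (witness j=1)
  i=1: ✓ (witness j=1)
  i=2: ✗ (none in [2,4])
  i=3: ✗ (none in [3,5])
  i=4: ✓ (witness j=6)
  i=5: ✓ (witness j=6)
  i=6: ✓ (witness j=6)
Positions where it holds: {0, 1, 4, 5, 6} → 5.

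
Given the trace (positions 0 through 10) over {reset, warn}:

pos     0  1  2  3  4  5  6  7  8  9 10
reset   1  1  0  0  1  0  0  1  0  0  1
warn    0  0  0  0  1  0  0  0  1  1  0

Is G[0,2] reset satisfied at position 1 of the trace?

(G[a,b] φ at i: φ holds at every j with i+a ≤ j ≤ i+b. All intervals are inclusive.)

Check reset at every j in [1,3]:
  j=1: true
  j=2: false
  j=3: false
Fails at j=2 → formula fails.

No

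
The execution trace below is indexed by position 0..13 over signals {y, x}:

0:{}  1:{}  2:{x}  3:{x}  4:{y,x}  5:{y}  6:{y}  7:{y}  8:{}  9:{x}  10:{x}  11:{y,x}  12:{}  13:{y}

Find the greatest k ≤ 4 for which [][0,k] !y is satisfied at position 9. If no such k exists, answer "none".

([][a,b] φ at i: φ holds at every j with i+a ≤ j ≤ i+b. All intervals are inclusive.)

1

!y must hold from j=9 onward; find where it first fails.
  j=9: holds
  j=10: holds
  j=11: fails
Holds on [9,10], so largest k = 1.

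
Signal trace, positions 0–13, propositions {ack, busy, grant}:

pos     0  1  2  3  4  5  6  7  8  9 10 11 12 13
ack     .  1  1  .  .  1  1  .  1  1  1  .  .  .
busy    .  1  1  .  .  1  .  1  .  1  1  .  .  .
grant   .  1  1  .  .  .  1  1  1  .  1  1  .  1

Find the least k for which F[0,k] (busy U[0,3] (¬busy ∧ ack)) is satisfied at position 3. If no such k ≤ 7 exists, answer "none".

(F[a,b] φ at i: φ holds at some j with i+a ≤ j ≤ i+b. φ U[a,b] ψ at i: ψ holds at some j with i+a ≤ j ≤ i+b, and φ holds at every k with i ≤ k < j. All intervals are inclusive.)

Scan j = 3,4,… for (busy U[0,3] (¬busy ∧ ack)):
  j=3: fails
  j=4: fails
  j=5: holds
First hit at j=5, so smallest k = 5-3 = 2.

2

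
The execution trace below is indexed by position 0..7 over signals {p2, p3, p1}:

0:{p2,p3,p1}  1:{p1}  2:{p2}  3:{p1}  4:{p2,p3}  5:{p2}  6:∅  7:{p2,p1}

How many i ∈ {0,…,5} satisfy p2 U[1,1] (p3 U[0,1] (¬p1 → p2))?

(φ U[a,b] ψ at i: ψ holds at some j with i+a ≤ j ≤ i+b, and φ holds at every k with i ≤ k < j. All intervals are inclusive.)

Evaluate at each i in [0,5]:
  i=0: ✓ (rhs at j=1; lhs holds on [0,0])
  i=1: ✗ (lhs fails at k=1 before rhs at j=2)
  i=2: ✓ (rhs at j=3; lhs holds on [2,2])
  i=3: ✗ (lhs fails at k=3 before rhs at j=4)
  i=4: ✓ (rhs at j=5; lhs holds on [4,4])
  i=5: ✗ (no rhs in [6,6])
Positions where it holds: {0, 2, 4} → 3.

3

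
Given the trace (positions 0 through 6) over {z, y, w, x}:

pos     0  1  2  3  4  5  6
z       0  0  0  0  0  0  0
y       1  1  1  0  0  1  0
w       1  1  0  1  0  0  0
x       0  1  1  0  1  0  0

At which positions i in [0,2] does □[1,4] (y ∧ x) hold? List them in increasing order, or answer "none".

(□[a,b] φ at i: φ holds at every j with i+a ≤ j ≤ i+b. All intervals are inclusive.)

Evaluate at each i in [0,2]:
  i=0: ✗ (fails at j=3)
  i=1: ✗ (fails at j=3)
  i=2: ✗ (fails at j=3)

none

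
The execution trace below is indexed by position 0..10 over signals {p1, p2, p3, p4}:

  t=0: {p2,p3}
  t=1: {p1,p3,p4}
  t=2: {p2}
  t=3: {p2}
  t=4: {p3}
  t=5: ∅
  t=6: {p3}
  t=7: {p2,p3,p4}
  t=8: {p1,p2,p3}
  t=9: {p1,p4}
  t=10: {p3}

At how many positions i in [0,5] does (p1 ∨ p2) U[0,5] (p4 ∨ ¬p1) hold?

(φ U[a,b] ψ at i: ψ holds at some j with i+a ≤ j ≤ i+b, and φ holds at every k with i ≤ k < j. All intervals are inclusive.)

6

Evaluate at each i in [0,5]:
  i=0: ✓ (rhs at j=0)
  i=1: ✓ (rhs at j=1)
  i=2: ✓ (rhs at j=2)
  i=3: ✓ (rhs at j=3)
  i=4: ✓ (rhs at j=4)
  i=5: ✓ (rhs at j=5)
Positions where it holds: {0, 1, 2, 3, 4, 5} → 6.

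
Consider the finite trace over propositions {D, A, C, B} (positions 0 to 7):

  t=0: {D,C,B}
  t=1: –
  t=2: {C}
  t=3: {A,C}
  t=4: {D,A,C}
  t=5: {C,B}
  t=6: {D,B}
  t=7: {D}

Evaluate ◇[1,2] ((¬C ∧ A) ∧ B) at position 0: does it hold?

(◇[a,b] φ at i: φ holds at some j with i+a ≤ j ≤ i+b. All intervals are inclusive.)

False

Check ((¬C ∧ A) ∧ B) at each j in [1,2]:
  j=1: false
  j=2: false
No position in the window satisfies it → formula fails.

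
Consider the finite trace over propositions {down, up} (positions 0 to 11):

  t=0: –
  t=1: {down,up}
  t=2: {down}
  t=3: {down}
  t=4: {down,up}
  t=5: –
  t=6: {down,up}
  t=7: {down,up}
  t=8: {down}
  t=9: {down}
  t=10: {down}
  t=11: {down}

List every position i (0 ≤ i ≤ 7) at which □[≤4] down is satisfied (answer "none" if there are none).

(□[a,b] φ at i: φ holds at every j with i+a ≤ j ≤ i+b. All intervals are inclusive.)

Evaluate at each i in [0,7]:
  i=0: ✗ (fails at j=0)
  i=1: ✗ (fails at j=5)
  i=2: ✗ (fails at j=5)
  i=3: ✗ (fails at j=5)
  i=4: ✗ (fails at j=5)
  i=5: ✗ (fails at j=5)
  i=6: ✓ (all of [6,10])
  i=7: ✓ (all of [7,11])

6, 7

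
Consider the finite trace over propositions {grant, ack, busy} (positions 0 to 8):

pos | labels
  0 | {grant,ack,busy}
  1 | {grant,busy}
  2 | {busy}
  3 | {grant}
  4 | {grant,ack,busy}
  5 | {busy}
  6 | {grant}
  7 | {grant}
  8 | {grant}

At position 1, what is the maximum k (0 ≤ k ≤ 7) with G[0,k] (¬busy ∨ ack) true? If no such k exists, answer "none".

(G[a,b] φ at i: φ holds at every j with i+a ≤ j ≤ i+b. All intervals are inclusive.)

(¬busy ∨ ack) must hold from j=1 onward; find where it first fails.
  j=1: fails → no k works.

none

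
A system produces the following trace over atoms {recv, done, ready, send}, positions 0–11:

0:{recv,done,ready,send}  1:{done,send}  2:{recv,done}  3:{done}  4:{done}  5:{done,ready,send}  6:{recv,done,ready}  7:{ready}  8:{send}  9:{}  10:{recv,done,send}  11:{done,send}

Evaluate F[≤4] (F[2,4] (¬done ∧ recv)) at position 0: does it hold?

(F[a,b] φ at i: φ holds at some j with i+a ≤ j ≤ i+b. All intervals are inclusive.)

Does not hold

Check F[2,4] (¬done ∧ recv) at each j in [0,4]:
  j=0: fails (none in [2,4])
  j=1: fails (none in [3,5])
  j=2: fails (none in [4,6])
  j=3: fails (none in [5,7])
  j=4: fails (none in [6,8])
No position in the window satisfies it → formula fails.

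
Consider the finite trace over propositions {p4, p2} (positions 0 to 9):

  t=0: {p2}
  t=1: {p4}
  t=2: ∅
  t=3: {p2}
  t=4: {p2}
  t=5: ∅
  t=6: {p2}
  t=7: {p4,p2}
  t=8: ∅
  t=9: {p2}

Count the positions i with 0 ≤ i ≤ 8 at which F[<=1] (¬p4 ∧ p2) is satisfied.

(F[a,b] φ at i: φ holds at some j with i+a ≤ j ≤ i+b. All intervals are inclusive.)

7

Evaluate at each i in [0,8]:
  i=0: ✓ (witness j=0)
  i=1: ✗ (none in [1,2])
  i=2: ✓ (witness j=3)
  i=3: ✓ (witness j=3)
  i=4: ✓ (witness j=4)
  i=5: ✓ (witness j=6)
  i=6: ✓ (witness j=6)
  i=7: ✗ (none in [7,8])
  i=8: ✓ (witness j=9)
Positions where it holds: {0, 2, 3, 4, 5, 6, 8} → 7.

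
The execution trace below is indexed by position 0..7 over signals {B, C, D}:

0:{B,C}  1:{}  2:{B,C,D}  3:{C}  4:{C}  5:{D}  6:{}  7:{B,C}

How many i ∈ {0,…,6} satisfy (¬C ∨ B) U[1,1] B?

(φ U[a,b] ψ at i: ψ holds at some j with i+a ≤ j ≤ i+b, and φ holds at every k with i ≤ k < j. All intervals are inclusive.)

2

Evaluate at each i in [0,6]:
  i=0: ✗ (no rhs in [1,1])
  i=1: ✓ (rhs at j=2; lhs holds on [1,1])
  i=2: ✗ (no rhs in [3,3])
  i=3: ✗ (no rhs in [4,4])
  i=4: ✗ (no rhs in [5,5])
  i=5: ✗ (no rhs in [6,6])
  i=6: ✓ (rhs at j=7; lhs holds on [6,6])
Positions where it holds: {1, 6} → 2.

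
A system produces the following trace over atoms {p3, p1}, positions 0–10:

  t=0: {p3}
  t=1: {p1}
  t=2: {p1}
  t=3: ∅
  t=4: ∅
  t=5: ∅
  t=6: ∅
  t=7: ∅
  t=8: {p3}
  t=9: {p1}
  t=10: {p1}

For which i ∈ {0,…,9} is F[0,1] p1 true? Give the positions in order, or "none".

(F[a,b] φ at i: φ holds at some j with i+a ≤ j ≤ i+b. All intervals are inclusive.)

0, 1, 2, 8, 9

Evaluate at each i in [0,9]:
  i=0: ✓ (witness j=1)
  i=1: ✓ (witness j=1)
  i=2: ✓ (witness j=2)
  i=3: ✗ (none in [3,4])
  i=4: ✗ (none in [4,5])
  i=5: ✗ (none in [5,6])
  i=6: ✗ (none in [6,7])
  i=7: ✗ (none in [7,8])
  i=8: ✓ (witness j=9)
  i=9: ✓ (witness j=9)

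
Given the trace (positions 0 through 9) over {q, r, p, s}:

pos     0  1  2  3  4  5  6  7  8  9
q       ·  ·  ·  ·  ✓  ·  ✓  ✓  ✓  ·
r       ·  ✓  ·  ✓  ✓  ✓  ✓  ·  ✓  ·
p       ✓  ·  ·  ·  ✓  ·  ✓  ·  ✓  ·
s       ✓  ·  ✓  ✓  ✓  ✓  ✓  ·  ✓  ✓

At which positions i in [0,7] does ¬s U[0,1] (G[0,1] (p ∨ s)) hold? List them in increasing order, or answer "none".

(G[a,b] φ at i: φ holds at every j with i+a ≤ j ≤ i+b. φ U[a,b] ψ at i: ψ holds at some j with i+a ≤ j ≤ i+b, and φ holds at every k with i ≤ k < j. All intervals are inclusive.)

Evaluate at each i in [0,7]:
  i=0: ✗ (no rhs in [0,1])
  i=1: ✓ (rhs at j=2; lhs holds on [1,1])
  i=2: ✓ (rhs at j=2)
  i=3: ✓ (rhs at j=3)
  i=4: ✓ (rhs at j=4)
  i=5: ✓ (rhs at j=5)
  i=6: ✗ (no rhs in [6,7])
  i=7: ✓ (rhs at j=8; lhs holds on [7,7])

1, 2, 3, 4, 5, 7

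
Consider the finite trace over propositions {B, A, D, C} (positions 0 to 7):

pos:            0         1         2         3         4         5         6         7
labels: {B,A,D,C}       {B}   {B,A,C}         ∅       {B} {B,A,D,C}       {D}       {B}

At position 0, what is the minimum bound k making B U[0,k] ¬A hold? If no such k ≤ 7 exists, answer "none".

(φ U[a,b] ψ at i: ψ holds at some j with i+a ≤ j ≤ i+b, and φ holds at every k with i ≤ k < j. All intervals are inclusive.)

1

Need earliest j ≥ 0 with ¬A, and B at every k in [0,j-1].
  j=0: rhs fails.
  j=1: rhs holds; lhs holds on [0,0]. k = 1.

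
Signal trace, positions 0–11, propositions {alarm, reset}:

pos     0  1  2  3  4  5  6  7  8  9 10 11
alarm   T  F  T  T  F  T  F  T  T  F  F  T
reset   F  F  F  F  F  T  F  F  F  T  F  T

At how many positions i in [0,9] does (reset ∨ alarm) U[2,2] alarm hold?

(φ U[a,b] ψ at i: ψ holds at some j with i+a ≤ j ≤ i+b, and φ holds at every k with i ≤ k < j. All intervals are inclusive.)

0

Evaluate at each i in [0,9]:
  i=0: ✗ (lhs fails at k=1 before rhs at j=2)
  i=1: ✗ (lhs fails at k=1 before rhs at j=3)
  i=2: ✗ (no rhs in [4,4])
  i=3: ✗ (lhs fails at k=4 before rhs at j=5)
  i=4: ✗ (no rhs in [6,6])
  i=5: ✗ (lhs fails at k=6 before rhs at j=7)
  i=6: ✗ (lhs fails at k=6 before rhs at j=8)
  i=7: ✗ (no rhs in [9,9])
  i=8: ✗ (no rhs in [10,10])
  i=9: ✗ (lhs fails at k=10 before rhs at j=11)
Positions where it holds: {} → 0.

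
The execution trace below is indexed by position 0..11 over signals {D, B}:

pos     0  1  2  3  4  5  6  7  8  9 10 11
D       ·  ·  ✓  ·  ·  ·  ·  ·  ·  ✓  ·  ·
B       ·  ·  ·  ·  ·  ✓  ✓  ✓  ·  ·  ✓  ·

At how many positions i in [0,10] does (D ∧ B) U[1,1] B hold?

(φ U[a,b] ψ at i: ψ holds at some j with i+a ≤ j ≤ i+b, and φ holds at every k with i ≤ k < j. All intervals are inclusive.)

0

Evaluate at each i in [0,10]:
  i=0: ✗ (no rhs in [1,1])
  i=1: ✗ (no rhs in [2,2])
  i=2: ✗ (no rhs in [3,3])
  i=3: ✗ (no rhs in [4,4])
  i=4: ✗ (lhs fails at k=4 before rhs at j=5)
  i=5: ✗ (lhs fails at k=5 before rhs at j=6)
  i=6: ✗ (lhs fails at k=6 before rhs at j=7)
  i=7: ✗ (no rhs in [8,8])
  i=8: ✗ (no rhs in [9,9])
  i=9: ✗ (lhs fails at k=9 before rhs at j=10)
  i=10: ✗ (no rhs in [11,11])
Positions where it holds: {} → 0.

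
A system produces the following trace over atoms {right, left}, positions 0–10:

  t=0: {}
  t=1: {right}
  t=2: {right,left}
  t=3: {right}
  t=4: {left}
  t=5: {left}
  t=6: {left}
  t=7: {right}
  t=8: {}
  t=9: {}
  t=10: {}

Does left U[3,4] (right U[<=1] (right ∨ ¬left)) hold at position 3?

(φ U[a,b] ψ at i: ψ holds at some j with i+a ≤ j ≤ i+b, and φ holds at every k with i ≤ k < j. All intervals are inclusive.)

False

Need some j in [6,7] with (right U[<=1] (right ∨ ¬left)), and left at every k in [3,j-1].
  j=6: (right U[<=1] (right ∨ ¬left)) — fails.
  j=7: (right U[<=1] (right ∨ ¬left)) holds, but left fails at k=3 → not this j.
No j in the window works → until fails.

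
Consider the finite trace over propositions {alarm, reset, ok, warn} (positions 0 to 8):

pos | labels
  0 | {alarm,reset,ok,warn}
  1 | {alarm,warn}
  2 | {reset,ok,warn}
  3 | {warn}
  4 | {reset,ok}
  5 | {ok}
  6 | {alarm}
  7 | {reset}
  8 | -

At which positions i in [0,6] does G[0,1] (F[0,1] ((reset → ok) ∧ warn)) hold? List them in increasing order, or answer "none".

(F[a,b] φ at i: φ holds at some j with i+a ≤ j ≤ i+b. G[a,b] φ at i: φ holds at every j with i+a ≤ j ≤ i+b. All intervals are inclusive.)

0, 1, 2

Evaluate at each i in [0,6]:
  i=0: ✓ (all of [0,1])
  i=1: ✓ (all of [1,2])
  i=2: ✓ (all of [2,3])
  i=3: ✗ (fails at j=4)
  i=4: ✗ (fails at j=4)
  i=5: ✗ (fails at j=5)
  i=6: ✗ (fails at j=6)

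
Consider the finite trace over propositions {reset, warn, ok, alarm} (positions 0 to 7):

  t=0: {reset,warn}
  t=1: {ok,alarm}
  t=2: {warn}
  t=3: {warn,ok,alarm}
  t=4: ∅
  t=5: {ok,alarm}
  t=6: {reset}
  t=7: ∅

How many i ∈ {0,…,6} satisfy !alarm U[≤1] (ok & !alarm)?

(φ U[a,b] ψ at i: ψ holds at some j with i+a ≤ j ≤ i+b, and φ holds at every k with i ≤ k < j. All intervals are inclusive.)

0

Evaluate at each i in [0,6]:
  i=0: ✗ (no rhs in [0,1])
  i=1: ✗ (no rhs in [1,2])
  i=2: ✗ (no rhs in [2,3])
  i=3: ✗ (no rhs in [3,4])
  i=4: ✗ (no rhs in [4,5])
  i=5: ✗ (no rhs in [5,6])
  i=6: ✗ (no rhs in [6,7])
Positions where it holds: {} → 0.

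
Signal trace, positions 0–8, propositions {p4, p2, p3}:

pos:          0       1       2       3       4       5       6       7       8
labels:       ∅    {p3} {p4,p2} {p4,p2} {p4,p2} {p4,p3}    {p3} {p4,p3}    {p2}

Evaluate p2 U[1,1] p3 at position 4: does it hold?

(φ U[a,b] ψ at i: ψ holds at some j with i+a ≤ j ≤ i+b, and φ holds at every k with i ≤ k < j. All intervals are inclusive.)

Need some j in [5,5] with p3, and p2 at every k in [4,j-1].
  j=5: p3 holds; p2 holds at every k in [4,4] → satisfied.

Holds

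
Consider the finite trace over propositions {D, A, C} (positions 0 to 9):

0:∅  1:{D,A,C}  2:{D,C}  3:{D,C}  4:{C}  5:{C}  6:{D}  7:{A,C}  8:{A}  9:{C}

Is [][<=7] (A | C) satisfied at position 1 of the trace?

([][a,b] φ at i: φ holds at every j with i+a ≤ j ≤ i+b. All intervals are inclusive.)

Check (A | C) at every j in [1,8]:
  j=1: true
  j=2: true
  j=3: true
  j=4: true
  j=5: true
  j=6: false
  j=7: true
  j=8: true
Fails at j=6 → formula fails.

False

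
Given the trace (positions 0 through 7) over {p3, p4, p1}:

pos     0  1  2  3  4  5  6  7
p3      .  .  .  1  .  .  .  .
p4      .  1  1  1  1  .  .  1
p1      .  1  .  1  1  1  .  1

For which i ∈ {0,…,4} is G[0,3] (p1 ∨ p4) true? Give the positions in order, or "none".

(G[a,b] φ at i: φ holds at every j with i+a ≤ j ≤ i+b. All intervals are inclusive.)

1, 2

Evaluate at each i in [0,4]:
  i=0: ✗ (fails at j=0)
  i=1: ✓ (all of [1,4])
  i=2: ✓ (all of [2,5])
  i=3: ✗ (fails at j=6)
  i=4: ✗ (fails at j=6)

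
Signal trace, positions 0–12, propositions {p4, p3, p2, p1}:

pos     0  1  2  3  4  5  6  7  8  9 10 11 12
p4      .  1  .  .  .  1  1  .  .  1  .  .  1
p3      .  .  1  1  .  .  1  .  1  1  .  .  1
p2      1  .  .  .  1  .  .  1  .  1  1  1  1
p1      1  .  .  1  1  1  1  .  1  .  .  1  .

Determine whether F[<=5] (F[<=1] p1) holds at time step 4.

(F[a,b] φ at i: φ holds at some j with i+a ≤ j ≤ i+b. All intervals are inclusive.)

Yes

Check F[<=1] p1 at each j in [4,9]:
  j=4: holds (witness at 4)
  j=5: holds (witness at 5)
  j=6: holds (witness at 6)
  j=7: holds (witness at 8)
  j=8: holds (witness at 8)
  j=9: fails (none in [9,10])
Found at j=4 → formula holds.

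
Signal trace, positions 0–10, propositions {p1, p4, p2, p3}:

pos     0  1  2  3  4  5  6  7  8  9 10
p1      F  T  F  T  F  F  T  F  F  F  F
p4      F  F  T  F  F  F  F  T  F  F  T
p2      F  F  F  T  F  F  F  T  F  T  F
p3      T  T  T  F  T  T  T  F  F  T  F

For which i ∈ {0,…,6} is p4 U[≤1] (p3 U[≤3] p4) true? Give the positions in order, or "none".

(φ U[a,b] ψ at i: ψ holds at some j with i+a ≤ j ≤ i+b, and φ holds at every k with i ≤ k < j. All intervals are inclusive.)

0, 1, 2, 4, 5, 6

Evaluate at each i in [0,6]:
  i=0: ✓ (rhs at j=0)
  i=1: ✓ (rhs at j=1)
  i=2: ✓ (rhs at j=2)
  i=3: ✗ (lhs fails at k=3 before rhs at j=4)
  i=4: ✓ (rhs at j=4)
  i=5: ✓ (rhs at j=5)
  i=6: ✓ (rhs at j=6)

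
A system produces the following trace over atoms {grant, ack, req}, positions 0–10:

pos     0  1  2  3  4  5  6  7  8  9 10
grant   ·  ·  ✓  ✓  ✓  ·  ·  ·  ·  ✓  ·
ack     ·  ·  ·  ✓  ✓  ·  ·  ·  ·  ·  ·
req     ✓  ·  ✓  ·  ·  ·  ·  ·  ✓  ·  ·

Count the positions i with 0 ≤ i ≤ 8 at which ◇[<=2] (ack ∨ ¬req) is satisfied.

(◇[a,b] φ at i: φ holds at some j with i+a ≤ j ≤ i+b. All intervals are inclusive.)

9

Evaluate at each i in [0,8]:
  i=0: ✓ (witness j=1)
  i=1: ✓ (witness j=1)
  i=2: ✓ (witness j=3)
  i=3: ✓ (witness j=3)
  i=4: ✓ (witness j=4)
  i=5: ✓ (witness j=5)
  i=6: ✓ (witness j=6)
  i=7: ✓ (witness j=7)
  i=8: ✓ (witness j=9)
Positions where it holds: {0, 1, 2, 3, 4, 5, 6, 7, 8} → 9.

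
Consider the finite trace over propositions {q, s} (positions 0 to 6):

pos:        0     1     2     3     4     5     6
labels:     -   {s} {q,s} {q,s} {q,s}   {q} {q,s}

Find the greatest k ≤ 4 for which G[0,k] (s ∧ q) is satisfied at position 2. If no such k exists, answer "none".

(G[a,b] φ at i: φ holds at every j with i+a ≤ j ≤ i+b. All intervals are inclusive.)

(s ∧ q) must hold from j=2 onward; find where it first fails.
  j=2: holds
  j=3: holds
  j=4: holds
  j=5: fails
Holds on [2,4], so largest k = 2.

2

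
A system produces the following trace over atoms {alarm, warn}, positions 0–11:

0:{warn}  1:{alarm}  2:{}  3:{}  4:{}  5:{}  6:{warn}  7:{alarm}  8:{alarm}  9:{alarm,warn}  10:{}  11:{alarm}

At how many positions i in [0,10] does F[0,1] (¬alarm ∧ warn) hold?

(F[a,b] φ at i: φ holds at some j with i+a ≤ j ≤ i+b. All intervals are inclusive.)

Evaluate at each i in [0,10]:
  i=0: ✓ (witness j=0)
  i=1: ✗ (none in [1,2])
  i=2: ✗ (none in [2,3])
  i=3: ✗ (none in [3,4])
  i=4: ✗ (none in [4,5])
  i=5: ✓ (witness j=6)
  i=6: ✓ (witness j=6)
  i=7: ✗ (none in [7,8])
  i=8: ✗ (none in [8,9])
  i=9: ✗ (none in [9,10])
  i=10: ✗ (none in [10,11])
Positions where it holds: {0, 5, 6} → 3.

3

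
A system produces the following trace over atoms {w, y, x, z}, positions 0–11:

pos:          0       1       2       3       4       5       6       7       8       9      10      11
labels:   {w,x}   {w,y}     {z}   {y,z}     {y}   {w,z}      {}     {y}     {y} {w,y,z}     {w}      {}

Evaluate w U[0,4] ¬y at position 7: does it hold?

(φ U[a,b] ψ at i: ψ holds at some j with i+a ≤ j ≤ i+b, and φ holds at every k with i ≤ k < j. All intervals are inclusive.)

No

Need some j in [7,11] with ¬y, and w at every k in [7,j-1].
  j=7: ¬y false.
  j=8: ¬y false.
  j=9: ¬y false.
  j=10: ¬y holds, but w fails at k=7 → not this j.
  j=11: ¬y holds, but w fails at k=7 → not this j.
No j in the window works → until fails.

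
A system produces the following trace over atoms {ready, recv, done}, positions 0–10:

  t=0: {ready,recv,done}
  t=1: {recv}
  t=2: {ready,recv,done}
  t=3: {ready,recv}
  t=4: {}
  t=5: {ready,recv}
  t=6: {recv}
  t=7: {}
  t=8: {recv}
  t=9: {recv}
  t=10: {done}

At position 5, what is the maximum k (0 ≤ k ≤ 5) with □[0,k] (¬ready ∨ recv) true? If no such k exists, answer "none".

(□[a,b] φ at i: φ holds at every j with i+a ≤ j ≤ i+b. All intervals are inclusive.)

(¬ready ∨ recv) must hold from j=5 onward; find where it first fails.
  j=5: holds
  j=6: holds
  j=7: holds
  j=8: holds
  j=9: holds
  j=10: holds
Holds through j=10; largest k = 5.

5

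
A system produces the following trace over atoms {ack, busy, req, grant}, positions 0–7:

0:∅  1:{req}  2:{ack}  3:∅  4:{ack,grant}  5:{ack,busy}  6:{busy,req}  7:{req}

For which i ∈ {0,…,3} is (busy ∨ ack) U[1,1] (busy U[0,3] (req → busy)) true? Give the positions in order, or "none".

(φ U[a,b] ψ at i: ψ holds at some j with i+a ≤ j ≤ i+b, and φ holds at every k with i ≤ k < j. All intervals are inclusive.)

2

Evaluate at each i in [0,3]:
  i=0: ✗ (no rhs in [1,1])
  i=1: ✗ (lhs fails at k=1 before rhs at j=2)
  i=2: ✓ (rhs at j=3; lhs holds on [2,2])
  i=3: ✗ (lhs fails at k=3 before rhs at j=4)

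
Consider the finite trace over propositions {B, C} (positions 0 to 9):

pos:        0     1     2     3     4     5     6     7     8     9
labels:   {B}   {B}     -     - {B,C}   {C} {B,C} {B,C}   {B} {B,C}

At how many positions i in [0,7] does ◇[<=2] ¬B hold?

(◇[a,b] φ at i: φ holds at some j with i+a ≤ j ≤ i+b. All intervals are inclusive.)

Evaluate at each i in [0,7]:
  i=0: ✓ (witness j=2)
  i=1: ✓ (witness j=2)
  i=2: ✓ (witness j=2)
  i=3: ✓ (witness j=3)
  i=4: ✓ (witness j=5)
  i=5: ✓ (witness j=5)
  i=6: ✗ (none in [6,8])
  i=7: ✗ (none in [7,9])
Positions where it holds: {0, 1, 2, 3, 4, 5} → 6.

6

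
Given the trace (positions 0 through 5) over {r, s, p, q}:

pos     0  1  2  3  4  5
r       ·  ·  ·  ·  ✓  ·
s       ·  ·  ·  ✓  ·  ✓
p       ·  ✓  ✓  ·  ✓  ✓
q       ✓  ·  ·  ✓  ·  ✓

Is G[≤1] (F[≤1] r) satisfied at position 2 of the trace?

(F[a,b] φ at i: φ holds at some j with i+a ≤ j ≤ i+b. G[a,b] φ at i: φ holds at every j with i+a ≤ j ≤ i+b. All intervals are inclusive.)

Check F[≤1] r at every j in [2,3]:
  j=2: fails (none in [2,3])
  j=3: holds (witness at 4)
Fails at j=2 → formula fails.

Does not hold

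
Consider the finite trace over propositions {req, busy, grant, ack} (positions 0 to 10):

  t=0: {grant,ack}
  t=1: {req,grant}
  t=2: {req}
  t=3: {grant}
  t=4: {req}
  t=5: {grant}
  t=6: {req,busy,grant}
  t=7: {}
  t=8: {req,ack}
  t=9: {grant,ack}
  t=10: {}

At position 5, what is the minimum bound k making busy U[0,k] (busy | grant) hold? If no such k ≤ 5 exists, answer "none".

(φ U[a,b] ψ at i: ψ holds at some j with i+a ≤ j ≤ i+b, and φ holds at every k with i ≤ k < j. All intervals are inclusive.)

Need earliest j ≥ 5 with (busy | grant), and busy at every k in [5,j-1].
  j=5: rhs holds (empty prefix). k = 0.

0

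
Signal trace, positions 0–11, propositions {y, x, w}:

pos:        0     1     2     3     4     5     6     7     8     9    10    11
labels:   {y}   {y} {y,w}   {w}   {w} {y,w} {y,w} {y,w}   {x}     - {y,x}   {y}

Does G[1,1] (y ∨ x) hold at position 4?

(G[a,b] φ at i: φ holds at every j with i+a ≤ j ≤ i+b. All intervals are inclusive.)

Check (y ∨ x) at every j in [5,5]:
  j=5: true
All positions satisfy it → formula holds.

True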